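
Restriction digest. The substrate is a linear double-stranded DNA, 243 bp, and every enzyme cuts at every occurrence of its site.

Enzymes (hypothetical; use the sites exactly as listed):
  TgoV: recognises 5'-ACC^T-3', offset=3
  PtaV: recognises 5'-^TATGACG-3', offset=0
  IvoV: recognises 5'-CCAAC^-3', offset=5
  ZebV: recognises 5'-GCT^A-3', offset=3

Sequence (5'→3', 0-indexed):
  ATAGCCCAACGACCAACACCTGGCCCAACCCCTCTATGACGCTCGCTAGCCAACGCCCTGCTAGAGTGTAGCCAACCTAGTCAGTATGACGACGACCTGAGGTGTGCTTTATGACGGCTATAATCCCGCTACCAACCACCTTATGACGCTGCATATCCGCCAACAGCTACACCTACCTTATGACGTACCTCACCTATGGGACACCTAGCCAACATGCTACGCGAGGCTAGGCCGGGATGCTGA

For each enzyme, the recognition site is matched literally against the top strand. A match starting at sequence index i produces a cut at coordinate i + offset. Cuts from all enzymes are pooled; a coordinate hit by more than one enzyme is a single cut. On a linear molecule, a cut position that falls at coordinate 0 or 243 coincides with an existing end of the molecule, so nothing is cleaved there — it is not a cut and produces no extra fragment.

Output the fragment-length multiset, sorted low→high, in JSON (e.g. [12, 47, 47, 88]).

[1,1,1,3,4,4,4,5,5,5,5,6,7,7,7,8,8,9,10,10,10,11,11,11,12,13,13,14,15,23]

Per-enzyme occurrences:
  TgoV ACCT/3: at [17, 74, 94, 137, 170, 174, 186, 191, 202] ⇒ [20, 77, 97, 140, 173, 177, 189, 194, 205]
  PtaV TATGACG/0: at [34, 84, 109, 141, 178] ⇒ [34, 84, 109, 141, 178]
  IvoV CCAAC/5: at [5, 12, 24, 49, 71, 131, 159, 208] ⇒ [10, 17, 29, 54, 76, 136, 164, 213]
  ZebV GCTA/3: at [44, 59, 116, 127, 165, 215, 225] ⇒ [47, 62, 119, 130, 168, 218, 228]

Pooled cuts: [10, 17, 20, 29, 34, 47, 54, 62, 76, 77, 84, 97, 109, 119, 130, 136, 140, 141, 164, 168, 173, 177, 178, 189, 194, 205, 213, 218, 228]

Fragment lengths:
  [0,10): 10 bp
  [10,17): 7 bp
  [17,20): 3 bp
  [20,29): 9 bp
  [29,34): 5 bp
  [34,47): 13 bp
  [47,54): 7 bp
  [54,62): 8 bp
  [62,76): 14 bp
  [76,77): 1 bp
  [77,84): 7 bp
  [84,97): 13 bp
  [97,109): 12 bp
  [109,119): 10 bp
  [119,130): 11 bp
  [130,136): 6 bp
  [136,140): 4 bp
  [140,141): 1 bp
  [141,164): 23 bp
  [164,168): 4 bp
  [168,173): 5 bp
  [173,177): 4 bp
  [177,178): 1 bp
  [178,189): 11 bp
  [189,194): 5 bp
  [194,205): 11 bp
  [205,213): 8 bp
  [213,218): 5 bp
  [218,228): 10 bp
  [228,243): 15 bp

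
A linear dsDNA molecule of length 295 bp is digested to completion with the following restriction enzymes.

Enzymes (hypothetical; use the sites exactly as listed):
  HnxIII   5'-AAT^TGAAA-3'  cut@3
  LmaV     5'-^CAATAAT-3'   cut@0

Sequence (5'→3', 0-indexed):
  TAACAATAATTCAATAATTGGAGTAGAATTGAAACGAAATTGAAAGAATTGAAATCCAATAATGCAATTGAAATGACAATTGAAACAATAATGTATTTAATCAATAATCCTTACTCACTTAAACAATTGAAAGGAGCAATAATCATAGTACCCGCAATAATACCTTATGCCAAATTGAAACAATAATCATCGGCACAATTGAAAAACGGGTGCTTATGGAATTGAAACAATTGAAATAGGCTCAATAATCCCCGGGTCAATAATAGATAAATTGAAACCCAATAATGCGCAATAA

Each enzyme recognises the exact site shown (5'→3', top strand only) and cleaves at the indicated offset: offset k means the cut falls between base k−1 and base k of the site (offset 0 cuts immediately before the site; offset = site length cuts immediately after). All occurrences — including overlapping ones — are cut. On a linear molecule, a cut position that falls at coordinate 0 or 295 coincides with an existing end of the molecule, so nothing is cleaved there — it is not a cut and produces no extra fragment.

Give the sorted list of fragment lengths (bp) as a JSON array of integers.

Site scan:
  HnxIII (AATTGAAA, off=3): starts [26, 37, 46, 65, 77, 124, 172, 196, 219, 228, 269] → cuts [29, 40, 49, 68, 80, 127, 175, 199, 222, 231, 272]
  LmaV (CAATAAT, off=0): starts [3, 11, 56, 85, 101, 136, 154, 180, 242, 257, 279] → cuts [3, 11, 56, 85, 101, 136, 154, 180, 242, 257, 279]

Pooled cuts: [3, 11, 29, 40, 49, 56, 68, 80, 85, 101, 127, 136, 154, 175, 180, 199, 222, 231, 242, 257, 272, 279]

Fragments:
  [0,3): 3 bp
  [3,11): 8 bp
  [11,29): 18 bp
  [29,40): 11 bp
  [40,49): 9 bp
  [49,56): 7 bp
  [56,68): 12 bp
  [68,80): 12 bp
  [80,85): 5 bp
  [85,101): 16 bp
  [101,127): 26 bp
  [127,136): 9 bp
  [136,154): 18 bp
  [154,175): 21 bp
  [175,180): 5 bp
  [180,199): 19 bp
  [199,222): 23 bp
  [222,231): 9 bp
  [231,242): 11 bp
  [242,257): 15 bp
  [257,272): 15 bp
  [272,279): 7 bp
  [279,295): 16 bp

[3,5,5,7,7,8,9,9,9,11,11,12,12,15,15,16,16,18,18,19,21,23,26]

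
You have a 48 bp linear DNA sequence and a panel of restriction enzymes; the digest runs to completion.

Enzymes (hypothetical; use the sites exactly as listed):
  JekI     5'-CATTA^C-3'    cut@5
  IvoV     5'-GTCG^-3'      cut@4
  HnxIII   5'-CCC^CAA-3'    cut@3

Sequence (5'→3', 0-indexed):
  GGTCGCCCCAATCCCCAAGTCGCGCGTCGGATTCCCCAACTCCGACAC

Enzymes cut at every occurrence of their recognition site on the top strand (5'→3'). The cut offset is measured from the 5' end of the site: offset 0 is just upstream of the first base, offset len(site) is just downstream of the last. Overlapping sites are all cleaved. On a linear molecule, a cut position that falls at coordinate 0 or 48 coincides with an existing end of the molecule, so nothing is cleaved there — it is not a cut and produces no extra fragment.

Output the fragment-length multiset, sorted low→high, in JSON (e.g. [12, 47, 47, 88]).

[3,5,7,7,7,7,12]

Site scan:
  JekI (CATTAC, off=5): no sites
  IvoV GTCG/4: at [1, 18, 25] ⇒ [5, 22, 29]
  HnxIII CCCCAA/3: at [5, 12, 33] ⇒ [8, 15, 36]

All cut coordinates (distinct, sorted): [5, 8, 15, 22, 29, 36]

Fragments:
  [0,5): 5 bp
  [5,8): 3 bp
  [8,15): 7 bp
  [15,22): 7 bp
  [22,29): 7 bp
  [29,36): 7 bp
  [36,48): 12 bp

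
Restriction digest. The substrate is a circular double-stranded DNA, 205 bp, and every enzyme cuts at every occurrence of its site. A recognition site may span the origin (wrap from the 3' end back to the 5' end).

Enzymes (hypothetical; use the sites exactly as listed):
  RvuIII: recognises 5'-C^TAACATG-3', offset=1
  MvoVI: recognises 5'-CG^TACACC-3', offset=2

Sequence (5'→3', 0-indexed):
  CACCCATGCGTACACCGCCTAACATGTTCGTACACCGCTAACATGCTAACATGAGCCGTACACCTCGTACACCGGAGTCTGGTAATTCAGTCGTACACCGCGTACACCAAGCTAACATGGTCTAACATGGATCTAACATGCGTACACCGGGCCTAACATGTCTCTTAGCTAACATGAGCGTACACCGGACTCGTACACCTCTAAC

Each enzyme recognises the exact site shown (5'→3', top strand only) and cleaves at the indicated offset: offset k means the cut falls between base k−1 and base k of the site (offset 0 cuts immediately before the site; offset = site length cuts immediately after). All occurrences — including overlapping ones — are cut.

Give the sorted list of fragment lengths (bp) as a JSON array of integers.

Scan for sites:
  RvuIII CTAACATG/1: at [18, 37, 45, 111, 121, 132, 152, 168] ⇒ [19, 38, 46, 112, 122, 133, 153, 169]
  MvoVI CGTACACC/2: at [8, 28, 56, 65, 91, 100, 140, 178, 191] ⇒ [10, 30, 58, 67, 93, 102, 142, 180, 193]

All cut coordinates (distinct, sorted): [10, 19, 30, 38, 46, 58, 67, 93, 102, 112, 122, 133, 142, 153, 169, 180, 193]

Fragments:
  10→19: 9 bp
  19→30: 11 bp
  30→38: 8 bp
  38→46: 8 bp
  46→58: 12 bp
  58→67: 9 bp
  67→93: 26 bp
  93→102: 9 bp
  102→112: 10 bp
  112→122: 10 bp
  122→133: 11 bp
  133→142: 9 bp
  142→153: 11 bp
  153→169: 16 bp
  169→180: 11 bp
  180→193: 13 bp
  193→10 (wrap): 205-193+10 = 22 bp

[8,8,9,9,9,9,10,10,11,11,11,11,12,13,16,22,26]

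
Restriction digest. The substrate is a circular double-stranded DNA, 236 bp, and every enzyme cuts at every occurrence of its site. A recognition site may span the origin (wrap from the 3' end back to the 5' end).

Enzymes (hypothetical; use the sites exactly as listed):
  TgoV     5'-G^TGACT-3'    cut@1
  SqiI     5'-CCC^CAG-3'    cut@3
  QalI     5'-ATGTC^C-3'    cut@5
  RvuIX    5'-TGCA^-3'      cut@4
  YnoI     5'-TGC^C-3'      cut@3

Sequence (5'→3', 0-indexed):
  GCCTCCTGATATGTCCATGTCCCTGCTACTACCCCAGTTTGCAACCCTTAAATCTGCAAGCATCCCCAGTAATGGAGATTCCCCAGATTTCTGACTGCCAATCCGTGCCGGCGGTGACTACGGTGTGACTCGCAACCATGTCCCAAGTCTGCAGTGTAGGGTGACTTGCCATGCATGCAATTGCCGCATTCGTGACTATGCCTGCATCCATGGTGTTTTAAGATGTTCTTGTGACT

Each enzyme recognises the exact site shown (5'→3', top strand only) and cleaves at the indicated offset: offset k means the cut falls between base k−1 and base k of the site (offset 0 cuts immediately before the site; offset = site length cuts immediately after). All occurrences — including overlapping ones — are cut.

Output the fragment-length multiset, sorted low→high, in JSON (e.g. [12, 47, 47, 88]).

[4,5,5,6,6,6,7,8,8,8,8,9,9,10,11,11,13,13,15,15,17,17,25]

Site scan:
  TgoV (GTGACT, off=1): starts [113, 124, 160, 191, 230] → cuts [114, 125, 161, 192, 231]
  SqiI (CCCCAG, off=3): starts [31, 63, 80] → cuts [34, 66, 83]
  QalI (ATGTCC, off=5): starts [10, 16, 137] → cuts [15, 21, 142]
  RvuIX (TGCA, off=4): starts [39, 54, 149, 171, 175, 202] → cuts [43, 58, 153, 175, 179, 206]
  YnoI (TGCC, off=3): starts [95, 105, 166, 181, 198, 235] → cuts [2, 98, 108, 169, 184, 201]

All cut coordinates (distinct, sorted): [2, 15, 21, 34, 43, 58, 66, 83, 98, 108, 114, 125, 142, 153, 161, 169, 175, 179, 184, 192, 201, 206, 231]

Fragments:
  2→15: 13 bp
  15→21: 6 bp
  21→34: 13 bp
  34→43: 9 bp
  43→58: 15 bp
  58→66: 8 bp
  66→83: 17 bp
  83→98: 15 bp
  98→108: 10 bp
  108→114: 6 bp
  114→125: 11 bp
  125→142: 17 bp
  142→153: 11 bp
  153→161: 8 bp
  161→169: 8 bp
  169→175: 6 bp
  175→179: 4 bp
  179→184: 5 bp
  184→192: 8 bp
  192→201: 9 bp
  201→206: 5 bp
  206→231: 25 bp
  231→2 (wrap): 236-231+2 = 7 bp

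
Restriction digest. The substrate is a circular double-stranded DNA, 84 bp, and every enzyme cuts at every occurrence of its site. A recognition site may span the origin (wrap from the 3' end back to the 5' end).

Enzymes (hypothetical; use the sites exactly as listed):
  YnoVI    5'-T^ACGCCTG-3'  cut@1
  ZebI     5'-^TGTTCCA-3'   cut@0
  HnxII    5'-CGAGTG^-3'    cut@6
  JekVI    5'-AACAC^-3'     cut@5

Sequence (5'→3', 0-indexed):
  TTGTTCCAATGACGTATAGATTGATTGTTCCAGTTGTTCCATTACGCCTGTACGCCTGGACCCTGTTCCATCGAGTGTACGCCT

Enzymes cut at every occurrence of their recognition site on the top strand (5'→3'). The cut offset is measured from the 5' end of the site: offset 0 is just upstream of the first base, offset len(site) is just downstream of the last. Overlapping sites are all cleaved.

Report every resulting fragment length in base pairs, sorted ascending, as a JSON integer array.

Scan for sites:
  YnoVI (TACGCCTG, off=1): starts [42, 50] → cuts [43, 51]
  ZebI (TGTTCCA, off=0): starts [1, 25, 34, 63] → cuts [1, 25, 34, 63]
  HnxII (CGAGTG, off=6): starts [71] → cuts [77]
  JekVI (AACAC, off=5): no sites

Pooled cuts: [1, 25, 34, 43, 51, 63, 77]

Fragments:
  1→25: 24 bp
  25→34: 9 bp
  34→43: 9 bp
  43→51: 8 bp
  51→63: 12 bp
  63→77: 14 bp
  77→1 (wrap): 84-77+1 = 8 bp

[8,8,9,9,12,14,24]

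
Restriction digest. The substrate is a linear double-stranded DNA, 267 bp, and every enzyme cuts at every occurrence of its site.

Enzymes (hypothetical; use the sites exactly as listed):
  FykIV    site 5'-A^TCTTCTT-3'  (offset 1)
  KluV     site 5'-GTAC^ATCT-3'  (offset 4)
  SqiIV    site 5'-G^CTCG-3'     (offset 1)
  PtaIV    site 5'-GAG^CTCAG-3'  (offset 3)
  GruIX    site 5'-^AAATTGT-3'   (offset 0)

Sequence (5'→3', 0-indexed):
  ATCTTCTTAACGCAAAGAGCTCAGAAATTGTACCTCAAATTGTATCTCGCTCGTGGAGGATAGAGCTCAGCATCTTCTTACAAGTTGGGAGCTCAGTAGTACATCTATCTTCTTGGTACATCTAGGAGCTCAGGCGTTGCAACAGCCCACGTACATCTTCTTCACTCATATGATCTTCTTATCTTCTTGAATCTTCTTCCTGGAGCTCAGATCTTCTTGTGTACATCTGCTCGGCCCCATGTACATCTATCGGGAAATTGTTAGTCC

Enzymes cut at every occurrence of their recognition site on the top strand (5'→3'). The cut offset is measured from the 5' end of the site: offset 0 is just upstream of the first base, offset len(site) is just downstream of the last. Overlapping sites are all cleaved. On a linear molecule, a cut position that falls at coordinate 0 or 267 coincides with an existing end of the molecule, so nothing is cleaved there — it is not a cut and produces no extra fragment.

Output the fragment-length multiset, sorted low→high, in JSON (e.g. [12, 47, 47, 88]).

[1,1,5,5,5,6,7,8,9,10,10,11,12,12,13,13,13,14,15,16,18,18,19,26]

Scan for sites:
  FykIV ATCTTCTT/1: at [0, 71, 106, 154, 172, 180, 190, 210] ⇒ [1, 72, 107, 155, 173, 181, 191, 211]
  KluV GTACATCT/4: at [98, 115, 150, 220, 240] ⇒ [102, 119, 154, 224, 244]
  SqiIV GCTCG/1: at [48, 228] ⇒ [49, 229]
  PtaIV GAGCTCAG/3: at [16, 62, 88, 125, 202] ⇒ [19, 65, 91, 128, 205]
  GruIX AAATTGT/0: at [24, 36, 254] ⇒ [24, 36, 254]

All cut coordinates (distinct, sorted): [1, 19, 24, 36, 49, 65, 72, 91, 102, 107, 119, 128, 154, 155, 173, 181, 191, 205, 211, 224, 229, 244, 254]

Fragment lengths:
  [0,1): 1 bp
  [1,19): 18 bp
  [19,24): 5 bp
  [24,36): 12 bp
  [36,49): 13 bp
  [49,65): 16 bp
  [65,72): 7 bp
  [72,91): 19 bp
  [91,102): 11 bp
  [102,107): 5 bp
  [107,119): 12 bp
  [119,128): 9 bp
  [128,154): 26 bp
  [154,155): 1 bp
  [155,173): 18 bp
  [173,181): 8 bp
  [181,191): 10 bp
  [191,205): 14 bp
  [205,211): 6 bp
  [211,224): 13 bp
  [224,229): 5 bp
  [229,244): 15 bp
  [244,254): 10 bp
  [254,267): 13 bp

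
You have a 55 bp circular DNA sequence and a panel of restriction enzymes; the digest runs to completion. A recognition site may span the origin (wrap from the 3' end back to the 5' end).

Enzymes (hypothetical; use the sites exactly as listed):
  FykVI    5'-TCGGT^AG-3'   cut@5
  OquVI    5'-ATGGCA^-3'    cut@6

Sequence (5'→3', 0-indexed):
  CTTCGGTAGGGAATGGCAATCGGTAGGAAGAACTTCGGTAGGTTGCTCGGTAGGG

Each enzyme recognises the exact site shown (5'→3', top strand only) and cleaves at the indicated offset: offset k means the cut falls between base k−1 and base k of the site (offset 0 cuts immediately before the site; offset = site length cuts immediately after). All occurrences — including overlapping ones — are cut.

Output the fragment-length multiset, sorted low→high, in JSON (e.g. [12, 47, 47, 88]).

[6,11,11,12,15]

Per-enzyme occurrences:
  FykVI (TCGGTAG, off=5): starts [2, 19, 34, 46] → cuts [7, 24, 39, 51]
  OquVI (ATGGCA, off=6): starts [12] → cuts [18]

Pooled cuts: [7, 18, 24, 39, 51]

Fragments:
  7→18: 11 bp
  18→24: 6 bp
  24→39: 15 bp
  39→51: 12 bp
  51→7 (wrap): 55-51+7 = 11 bp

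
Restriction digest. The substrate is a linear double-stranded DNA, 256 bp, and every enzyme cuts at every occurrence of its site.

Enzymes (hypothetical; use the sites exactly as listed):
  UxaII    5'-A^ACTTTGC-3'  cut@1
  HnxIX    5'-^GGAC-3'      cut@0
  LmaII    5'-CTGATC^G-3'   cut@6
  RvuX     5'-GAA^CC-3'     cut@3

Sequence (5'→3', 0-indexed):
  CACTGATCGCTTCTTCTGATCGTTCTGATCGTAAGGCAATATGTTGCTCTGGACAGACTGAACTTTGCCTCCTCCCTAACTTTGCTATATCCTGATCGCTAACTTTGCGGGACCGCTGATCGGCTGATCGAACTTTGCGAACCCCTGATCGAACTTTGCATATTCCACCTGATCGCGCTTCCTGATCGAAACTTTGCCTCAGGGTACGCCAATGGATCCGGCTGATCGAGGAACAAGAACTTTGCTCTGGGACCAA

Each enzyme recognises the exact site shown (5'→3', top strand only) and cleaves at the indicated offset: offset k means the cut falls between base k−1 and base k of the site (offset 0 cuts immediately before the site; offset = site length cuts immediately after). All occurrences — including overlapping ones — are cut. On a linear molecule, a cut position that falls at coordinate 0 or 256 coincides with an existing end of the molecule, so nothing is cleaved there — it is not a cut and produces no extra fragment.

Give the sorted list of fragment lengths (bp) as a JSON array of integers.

[2,2,3,4,7,8,8,8,9,9,10,11,11,11,12,13,13,17,19,20,22,37]

Site scan:
  UxaII AACTTTGC/1: at [60, 77, 100, 130, 151, 189, 237] ⇒ [61, 78, 101, 131, 152, 190, 238]
  HnxIX GGAC/0: at [50, 109, 249] ⇒ [50, 109, 249]
  LmaII CTGATCG/6: at [2, 15, 24, 91, 115, 123, 144, 168, 181, 221] ⇒ [8, 21, 30, 97, 121, 129, 150, 174, 187, 227]
  RvuX GAACC/3: at [138] ⇒ [141]

All cut coordinates (distinct, sorted): [8, 21, 30, 50, 61, 78, 97, 101, 109, 121, 129, 131, 141, 150, 152, 174, 187, 190, 227, 238, 249]

Fragment lengths:
  [0,8): 8 bp
  [8,21): 13 bp
  [21,30): 9 bp
  [30,50): 20 bp
  [50,61): 11 bp
  [61,78): 17 bp
  [78,97): 19 bp
  [97,101): 4 bp
  [101,109): 8 bp
  [109,121): 12 bp
  [121,129): 8 bp
  [129,131): 2 bp
  [131,141): 10 bp
  [141,150): 9 bp
  [150,152): 2 bp
  [152,174): 22 bp
  [174,187): 13 bp
  [187,190): 3 bp
  [190,227): 37 bp
  [227,238): 11 bp
  [238,249): 11 bp
  [249,256): 7 bp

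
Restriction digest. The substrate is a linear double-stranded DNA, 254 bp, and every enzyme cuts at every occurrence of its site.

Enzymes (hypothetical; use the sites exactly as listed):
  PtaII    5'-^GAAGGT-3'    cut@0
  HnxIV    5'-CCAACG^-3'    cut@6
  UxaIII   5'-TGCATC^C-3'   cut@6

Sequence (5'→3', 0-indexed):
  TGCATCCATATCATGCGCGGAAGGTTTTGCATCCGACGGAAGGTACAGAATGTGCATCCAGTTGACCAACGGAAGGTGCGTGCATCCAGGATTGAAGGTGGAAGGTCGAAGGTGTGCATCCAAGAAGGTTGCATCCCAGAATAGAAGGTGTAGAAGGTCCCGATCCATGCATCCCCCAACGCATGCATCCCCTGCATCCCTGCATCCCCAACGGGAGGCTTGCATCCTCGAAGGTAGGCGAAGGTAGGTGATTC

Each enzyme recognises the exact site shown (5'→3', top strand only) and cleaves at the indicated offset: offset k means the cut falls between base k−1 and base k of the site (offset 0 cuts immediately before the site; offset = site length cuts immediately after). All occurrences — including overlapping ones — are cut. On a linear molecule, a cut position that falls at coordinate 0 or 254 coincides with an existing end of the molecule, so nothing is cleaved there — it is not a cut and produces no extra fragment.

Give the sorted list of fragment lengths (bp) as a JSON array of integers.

Scan for sites:
  PtaII GAAGGT/0: at [19, 38, 71, 93, 100, 107, 123, 143, 152, 229, 239] ⇒ [19, 38, 71, 93, 100, 107, 123, 143, 152, 229, 239]
  HnxIV CCAACG/6: at [65, 175, 207] ⇒ [71, 181, 213]
  UxaIII TGCATCC/6: at [0, 27, 52, 80, 114, 129, 167, 183, 192, 200, 220] ⇒ [6, 33, 58, 86, 120, 135, 173, 189, 198, 206, 226]

Pooled cuts: [6, 19, 33, 38, 58, 71, 86, 93, 100, 107, 120, 123, 135, 143, 152, 173, 181, 189, 198, 206, 213, 226, 229, 239]

Fragment lengths:
  [0,6): 6 bp
  [6,19): 13 bp
  [19,33): 14 bp
  [33,38): 5 bp
  [38,58): 20 bp
  [58,71): 13 bp
  [71,86): 15 bp
  [86,93): 7 bp
  [93,100): 7 bp
  [100,107): 7 bp
  [107,120): 13 bp
  [120,123): 3 bp
  [123,135): 12 bp
  [135,143): 8 bp
  [143,152): 9 bp
  [152,173): 21 bp
  [173,181): 8 bp
  [181,189): 8 bp
  [189,198): 9 bp
  [198,206): 8 bp
  [206,213): 7 bp
  [213,226): 13 bp
  [226,229): 3 bp
  [229,239): 10 bp
  [239,254): 15 bp

[3,3,5,6,7,7,7,7,8,8,8,8,9,9,10,12,13,13,13,13,14,15,15,20,21]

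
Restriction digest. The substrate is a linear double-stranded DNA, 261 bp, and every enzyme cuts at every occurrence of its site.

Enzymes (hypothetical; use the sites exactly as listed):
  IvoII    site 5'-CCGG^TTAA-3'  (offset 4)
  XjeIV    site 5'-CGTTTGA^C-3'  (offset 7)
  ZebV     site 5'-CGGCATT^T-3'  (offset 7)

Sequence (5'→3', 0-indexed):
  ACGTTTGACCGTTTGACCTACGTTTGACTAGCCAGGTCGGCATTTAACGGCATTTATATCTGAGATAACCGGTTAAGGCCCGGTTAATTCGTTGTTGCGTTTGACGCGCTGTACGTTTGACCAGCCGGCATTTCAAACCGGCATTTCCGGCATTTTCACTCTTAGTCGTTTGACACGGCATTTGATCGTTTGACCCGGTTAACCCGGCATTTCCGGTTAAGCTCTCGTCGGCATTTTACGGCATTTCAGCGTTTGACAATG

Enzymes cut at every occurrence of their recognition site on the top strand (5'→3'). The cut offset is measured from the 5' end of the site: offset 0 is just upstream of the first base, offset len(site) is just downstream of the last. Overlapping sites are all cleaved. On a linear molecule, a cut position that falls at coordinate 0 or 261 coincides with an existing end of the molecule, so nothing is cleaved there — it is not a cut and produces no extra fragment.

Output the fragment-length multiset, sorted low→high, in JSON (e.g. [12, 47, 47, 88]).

Scan for sites:
  IvoII (CCGGTTAA, off=4): starts [68, 79, 194, 212] → cuts [72, 83, 198, 216]
  XjeIV (CGTTTGAC, off=7): starts [1, 9, 20, 97, 113, 166, 186, 249] → cuts [8, 16, 27, 104, 120, 173, 193, 256]
  ZebV (CGGCATTT, off=7): starts [37, 47, 125, 138, 147, 175, 204, 228, 238] → cuts [44, 54, 132, 145, 154, 182, 211, 235, 245]

All cut coordinates (distinct, sorted): [8, 16, 27, 44, 54, 72, 83, 104, 120, 132, 145, 154, 173, 182, 193, 198, 211, 216, 235, 245, 256]

Fragment lengths:
  [0,8): 8 bp
  [8,16): 8 bp
  [16,27): 11 bp
  [27,44): 17 bp
  [44,54): 10 bp
  [54,72): 18 bp
  [72,83): 11 bp
  [83,104): 21 bp
  [104,120): 16 bp
  [120,132): 12 bp
  [132,145): 13 bp
  [145,154): 9 bp
  [154,173): 19 bp
  [173,182): 9 bp
  [182,193): 11 bp
  [193,198): 5 bp
  [198,211): 13 bp
  [211,216): 5 bp
  [216,235): 19 bp
  [235,245): 10 bp
  [245,256): 11 bp
  [256,261): 5 bp

[5,5,5,8,8,9,9,10,10,11,11,11,11,12,13,13,16,17,18,19,19,21]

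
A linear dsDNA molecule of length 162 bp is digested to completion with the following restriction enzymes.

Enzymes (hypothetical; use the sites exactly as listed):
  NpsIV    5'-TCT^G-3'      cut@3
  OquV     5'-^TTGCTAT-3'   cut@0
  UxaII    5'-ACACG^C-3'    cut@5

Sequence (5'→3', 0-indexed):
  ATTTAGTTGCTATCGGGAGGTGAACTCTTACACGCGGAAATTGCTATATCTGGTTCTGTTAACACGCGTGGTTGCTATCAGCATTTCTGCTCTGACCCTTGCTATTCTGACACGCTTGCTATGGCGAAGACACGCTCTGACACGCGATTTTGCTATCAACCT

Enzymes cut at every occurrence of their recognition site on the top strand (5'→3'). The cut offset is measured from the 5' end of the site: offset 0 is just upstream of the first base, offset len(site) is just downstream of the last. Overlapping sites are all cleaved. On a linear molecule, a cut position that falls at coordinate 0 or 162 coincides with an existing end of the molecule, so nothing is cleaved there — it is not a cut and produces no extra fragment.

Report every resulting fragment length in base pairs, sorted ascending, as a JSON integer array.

Per-enzyme occurrences:
  NpsIV TCTG/3: at [48, 54, 85, 90, 105, 135] ⇒ [51, 57, 88, 93, 108, 138]
  OquV TTGCTAT/0: at [6, 40, 71, 98, 115, 149] ⇒ [6, 40, 71, 98, 115, 149]
  UxaII ACACGC/5: at [29, 61, 109, 129, 139] ⇒ [34, 66, 114, 134, 144]

All cut coordinates (distinct, sorted): [6, 34, 40, 51, 57, 66, 71, 88, 93, 98, 108, 114, 115, 134, 138, 144, 149]

Fragment lengths:
  [0,6): 6 bp
  [6,34): 28 bp
  [34,40): 6 bp
  [40,51): 11 bp
  [51,57): 6 bp
  [57,66): 9 bp
  [66,71): 5 bp
  [71,88): 17 bp
  [88,93): 5 bp
  [93,98): 5 bp
  [98,108): 10 bp
  [108,114): 6 bp
  [114,115): 1 bp
  [115,134): 19 bp
  [134,138): 4 bp
  [138,144): 6 bp
  [144,149): 5 bp
  [149,162): 13 bp

[1,4,5,5,5,5,6,6,6,6,6,9,10,11,13,17,19,28]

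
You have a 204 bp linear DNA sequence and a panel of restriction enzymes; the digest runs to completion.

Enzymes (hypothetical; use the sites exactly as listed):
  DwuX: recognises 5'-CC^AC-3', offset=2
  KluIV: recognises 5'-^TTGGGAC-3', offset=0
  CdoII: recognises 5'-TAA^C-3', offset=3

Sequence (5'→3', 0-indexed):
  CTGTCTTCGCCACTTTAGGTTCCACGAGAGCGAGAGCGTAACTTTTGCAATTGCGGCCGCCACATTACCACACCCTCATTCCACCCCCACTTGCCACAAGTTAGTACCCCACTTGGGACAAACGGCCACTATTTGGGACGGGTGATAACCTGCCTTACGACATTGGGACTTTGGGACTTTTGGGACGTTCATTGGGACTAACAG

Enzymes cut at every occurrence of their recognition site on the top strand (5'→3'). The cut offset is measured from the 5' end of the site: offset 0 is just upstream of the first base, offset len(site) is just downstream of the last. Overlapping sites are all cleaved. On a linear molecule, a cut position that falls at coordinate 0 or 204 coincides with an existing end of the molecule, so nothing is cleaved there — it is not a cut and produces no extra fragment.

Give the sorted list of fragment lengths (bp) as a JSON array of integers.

[2,3,5,6,7,8,8,9,10,11,12,12,13,14,15,15,16,18,20]

Scan for sites:
  DwuX (CCAC, off=2): starts [9, 21, 59, 67, 80, 86, 93, 108, 125] → cuts [11, 23, 61, 69, 82, 88, 95, 110, 127]
  KluIV (TTGGGAC, off=0): starts [112, 132, 162, 170, 179, 191] → cuts [112, 132, 162, 170, 179, 191]
  CdoII (TAAC, off=3): starts [38, 145, 198] → cuts [41, 148, 201]

Pooled cuts: [11, 23, 41, 61, 69, 82, 88, 95, 110, 112, 127, 132, 148, 162, 170, 179, 191, 201]

Fragment lengths:
  [0,11): 11 bp
  [11,23): 12 bp
  [23,41): 18 bp
  [41,61): 20 bp
  [61,69): 8 bp
  [69,82): 13 bp
  [82,88): 6 bp
  [88,95): 7 bp
  [95,110): 15 bp
  [110,112): 2 bp
  [112,127): 15 bp
  [127,132): 5 bp
  [132,148): 16 bp
  [148,162): 14 bp
  [162,170): 8 bp
  [170,179): 9 bp
  [179,191): 12 bp
  [191,201): 10 bp
  [201,204): 3 bp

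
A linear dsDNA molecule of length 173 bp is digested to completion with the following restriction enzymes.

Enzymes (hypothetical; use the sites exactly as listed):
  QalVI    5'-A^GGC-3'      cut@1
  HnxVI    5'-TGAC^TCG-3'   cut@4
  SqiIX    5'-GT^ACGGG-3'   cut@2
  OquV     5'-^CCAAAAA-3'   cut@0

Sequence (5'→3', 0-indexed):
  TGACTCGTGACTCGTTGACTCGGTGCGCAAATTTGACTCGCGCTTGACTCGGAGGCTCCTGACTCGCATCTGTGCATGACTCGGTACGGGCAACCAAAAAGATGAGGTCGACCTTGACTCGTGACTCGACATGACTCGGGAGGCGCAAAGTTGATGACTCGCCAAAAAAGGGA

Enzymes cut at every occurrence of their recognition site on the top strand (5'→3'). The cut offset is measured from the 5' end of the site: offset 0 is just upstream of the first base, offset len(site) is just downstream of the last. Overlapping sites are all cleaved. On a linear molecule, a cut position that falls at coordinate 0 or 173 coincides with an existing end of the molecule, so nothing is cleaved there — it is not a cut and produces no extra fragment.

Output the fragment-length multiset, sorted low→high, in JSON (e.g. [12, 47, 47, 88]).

[3,4,5,5,6,7,7,8,8,10,10,11,12,17,17,18,25]

Per-enzyme occurrences:
  QalVI (AGGC, off=1): starts [52, 140] → cuts [53, 141]
  HnxVI (TGACTCG, off=4): starts [0, 7, 15, 33, 44, 59, 76, 114, 121, 131, 154] → cuts [4, 11, 19, 37, 48, 63, 80, 118, 125, 135, 158]
  SqiIX (GTACGGG, off=2): starts [83] → cuts [85]
  OquV (CCAAAAA, off=0): starts [93, 161] → cuts [93, 161]

Pooled cuts: [4, 11, 19, 37, 48, 53, 63, 80, 85, 93, 118, 125, 135, 141, 158, 161]

Fragment lengths:
  [0,4): 4 bp
  [4,11): 7 bp
  [11,19): 8 bp
  [19,37): 18 bp
  [37,48): 11 bp
  [48,53): 5 bp
  [53,63): 10 bp
  [63,80): 17 bp
  [80,85): 5 bp
  [85,93): 8 bp
  [93,118): 25 bp
  [118,125): 7 bp
  [125,135): 10 bp
  [135,141): 6 bp
  [141,158): 17 bp
  [158,161): 3 bp
  [161,173): 12 bp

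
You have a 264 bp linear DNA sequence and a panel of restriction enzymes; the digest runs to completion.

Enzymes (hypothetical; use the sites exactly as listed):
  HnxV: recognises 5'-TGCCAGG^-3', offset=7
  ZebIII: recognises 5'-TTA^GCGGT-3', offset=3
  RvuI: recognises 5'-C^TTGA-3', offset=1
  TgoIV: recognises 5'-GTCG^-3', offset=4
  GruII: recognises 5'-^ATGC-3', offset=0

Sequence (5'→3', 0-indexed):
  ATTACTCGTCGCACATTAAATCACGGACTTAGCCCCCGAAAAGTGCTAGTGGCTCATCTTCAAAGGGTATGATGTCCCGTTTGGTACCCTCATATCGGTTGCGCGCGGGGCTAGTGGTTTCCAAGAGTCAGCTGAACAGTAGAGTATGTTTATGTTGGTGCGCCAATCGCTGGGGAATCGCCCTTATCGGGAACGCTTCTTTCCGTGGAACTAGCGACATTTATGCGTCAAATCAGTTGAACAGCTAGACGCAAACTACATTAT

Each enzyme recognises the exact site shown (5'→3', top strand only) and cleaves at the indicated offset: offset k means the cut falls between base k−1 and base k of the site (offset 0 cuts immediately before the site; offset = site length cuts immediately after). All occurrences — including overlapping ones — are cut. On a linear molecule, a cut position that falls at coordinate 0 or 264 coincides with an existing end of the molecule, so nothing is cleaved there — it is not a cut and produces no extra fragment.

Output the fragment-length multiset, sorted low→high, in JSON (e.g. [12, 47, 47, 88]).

Site scan:
  HnxV (TGCCAGG, off=7): no sites
  ZebIII (TTAGCGGT, off=3): no sites
  RvuI (CTTGA, off=1): no sites
  TgoIV (GTCG, off=4): starts [7] → cuts [11]
  GruII (ATGC, off=0): starts [222] → cuts [222]

Pooled cuts: [11, 222]

Fragments:
  [0,11): 11 bp
  [11,222): 211 bp
  [222,264): 42 bp

[11,42,211]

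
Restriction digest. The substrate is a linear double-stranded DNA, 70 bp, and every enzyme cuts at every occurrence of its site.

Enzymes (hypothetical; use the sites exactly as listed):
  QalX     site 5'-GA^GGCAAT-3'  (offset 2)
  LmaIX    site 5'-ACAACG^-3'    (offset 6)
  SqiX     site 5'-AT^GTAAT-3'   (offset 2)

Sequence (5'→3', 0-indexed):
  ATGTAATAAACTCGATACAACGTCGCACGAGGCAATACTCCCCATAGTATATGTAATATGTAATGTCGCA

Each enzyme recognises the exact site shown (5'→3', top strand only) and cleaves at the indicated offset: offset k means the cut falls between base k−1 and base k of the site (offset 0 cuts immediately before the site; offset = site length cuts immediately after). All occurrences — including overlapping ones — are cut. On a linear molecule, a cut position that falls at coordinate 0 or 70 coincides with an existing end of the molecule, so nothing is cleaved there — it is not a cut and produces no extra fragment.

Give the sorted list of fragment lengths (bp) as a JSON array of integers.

Site scan:
  QalX (GAGGCAAT, off=2): starts [28] → cuts [30]
  LmaIX (ACAACG, off=6): starts [16] → cuts [22]
  SqiX (ATGTAAT, off=2): starts [0, 50, 57] → cuts [2, 52, 59]

Pooled cuts: [2, 22, 30, 52, 59]

Fragments:
  [0,2): 2 bp
  [2,22): 20 bp
  [22,30): 8 bp
  [30,52): 22 bp
  [52,59): 7 bp
  [59,70): 11 bp

[2,7,8,11,20,22]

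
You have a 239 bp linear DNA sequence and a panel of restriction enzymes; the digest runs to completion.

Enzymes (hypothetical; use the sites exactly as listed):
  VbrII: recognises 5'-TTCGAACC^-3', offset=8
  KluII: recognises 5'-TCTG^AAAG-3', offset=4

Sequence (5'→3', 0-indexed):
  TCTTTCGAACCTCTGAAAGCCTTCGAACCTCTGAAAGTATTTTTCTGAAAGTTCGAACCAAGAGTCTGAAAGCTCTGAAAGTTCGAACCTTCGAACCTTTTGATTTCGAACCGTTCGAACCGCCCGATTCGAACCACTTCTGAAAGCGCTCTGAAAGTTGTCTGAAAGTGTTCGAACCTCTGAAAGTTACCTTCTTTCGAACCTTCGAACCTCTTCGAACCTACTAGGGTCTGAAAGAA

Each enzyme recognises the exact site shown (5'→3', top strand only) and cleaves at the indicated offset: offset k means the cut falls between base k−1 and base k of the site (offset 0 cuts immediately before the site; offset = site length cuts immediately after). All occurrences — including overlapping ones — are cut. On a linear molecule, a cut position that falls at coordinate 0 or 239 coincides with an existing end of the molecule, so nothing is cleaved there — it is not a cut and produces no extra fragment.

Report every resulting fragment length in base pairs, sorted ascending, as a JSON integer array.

Site scan:
  VbrII TTCGAACC/8: at [3, 21, 51, 81, 89, 104, 113, 127, 170, 195, 203, 213] ⇒ [11, 29, 59, 89, 97, 112, 121, 135, 178, 203, 211, 221]
  KluII TCTGAAAG/4: at [11, 29, 43, 64, 73, 138, 149, 160, 178, 229] ⇒ [15, 33, 47, 68, 77, 142, 153, 164, 182, 233]

Pooled cuts: [11, 15, 29, 33, 47, 59, 68, 77, 89, 97, 112, 121, 135, 142, 153, 164, 178, 182, 203, 211, 221, 233]

Fragments:
  [0,11): 11 bp
  [11,15): 4 bp
  [15,29): 14 bp
  [29,33): 4 bp
  [33,47): 14 bp
  [47,59): 12 bp
  [59,68): 9 bp
  [68,77): 9 bp
  [77,89): 12 bp
  [89,97): 8 bp
  [97,112): 15 bp
  [112,121): 9 bp
  [121,135): 14 bp
  [135,142): 7 bp
  [142,153): 11 bp
  [153,164): 11 bp
  [164,178): 14 bp
  [178,182): 4 bp
  [182,203): 21 bp
  [203,211): 8 bp
  [211,221): 10 bp
  [221,233): 12 bp
  [233,239): 6 bp

[4,4,4,6,7,8,8,9,9,9,10,11,11,11,12,12,12,14,14,14,14,15,21]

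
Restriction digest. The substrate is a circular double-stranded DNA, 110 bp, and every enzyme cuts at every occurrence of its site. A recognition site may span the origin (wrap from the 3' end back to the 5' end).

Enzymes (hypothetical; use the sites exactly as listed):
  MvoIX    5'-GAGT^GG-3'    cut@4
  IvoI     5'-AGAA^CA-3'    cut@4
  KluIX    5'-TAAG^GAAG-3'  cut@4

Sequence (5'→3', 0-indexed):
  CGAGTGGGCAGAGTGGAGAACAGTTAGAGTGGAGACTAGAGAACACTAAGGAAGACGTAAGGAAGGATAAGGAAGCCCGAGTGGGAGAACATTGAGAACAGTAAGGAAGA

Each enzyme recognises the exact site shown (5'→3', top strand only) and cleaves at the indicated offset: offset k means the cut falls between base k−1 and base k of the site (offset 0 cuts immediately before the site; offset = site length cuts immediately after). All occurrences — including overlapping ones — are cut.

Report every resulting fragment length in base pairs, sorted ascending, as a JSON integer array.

[6,7,7,7,9,9,10,10,10,11,11,13]

Per-enzyme occurrences:
  MvoIX GAGTGG/4: at [1, 10, 26, 78] ⇒ [5, 14, 30, 82]
  IvoI AGAACA/4: at [16, 39, 85, 94] ⇒ [20, 43, 89, 98]
  KluIX TAAGGAAG/4: at [46, 57, 67, 101] ⇒ [50, 61, 71, 105]

All cut coordinates (distinct, sorted): [5, 14, 20, 30, 43, 50, 61, 71, 82, 89, 98, 105]

Fragments:
  5→14: 9 bp
  14→20: 6 bp
  20→30: 10 bp
  30→43: 13 bp
  43→50: 7 bp
  50→61: 11 bp
  61→71: 10 bp
  71→82: 11 bp
  82→89: 7 bp
  89→98: 9 bp
  98→105: 7 bp
  105→5 (wrap): 110-105+5 = 10 bp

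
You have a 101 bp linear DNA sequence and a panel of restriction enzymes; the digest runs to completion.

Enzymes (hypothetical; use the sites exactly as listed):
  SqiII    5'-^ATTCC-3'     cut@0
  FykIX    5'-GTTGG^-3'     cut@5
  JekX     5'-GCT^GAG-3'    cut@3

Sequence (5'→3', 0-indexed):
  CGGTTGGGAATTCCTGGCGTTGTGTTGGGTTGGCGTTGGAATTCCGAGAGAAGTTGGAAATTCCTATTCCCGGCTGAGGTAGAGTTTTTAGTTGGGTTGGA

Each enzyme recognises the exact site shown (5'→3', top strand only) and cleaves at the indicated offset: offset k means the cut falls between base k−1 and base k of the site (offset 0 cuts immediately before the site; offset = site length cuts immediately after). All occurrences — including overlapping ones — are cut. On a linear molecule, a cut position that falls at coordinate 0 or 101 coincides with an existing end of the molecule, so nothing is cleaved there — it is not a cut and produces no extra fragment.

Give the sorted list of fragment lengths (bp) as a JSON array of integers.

[1,1,2,2,5,5,6,6,7,10,17,19,20]

Per-enzyme occurrences:
  SqiII (ATTCC, off=0): starts [9, 40, 59, 65] → cuts [9, 40, 59, 65]
  FykIX (GTTGG, off=5): starts [2, 23, 28, 34, 52, 90, 95] → cuts [7, 28, 33, 39, 57, 95, 100]
  JekX (GCTGAG, off=3): starts [72] → cuts [75]

Pooled cuts: [7, 9, 28, 33, 39, 40, 57, 59, 65, 75, 95, 100]

Fragments:
  [0,7): 7 bp
  [7,9): 2 bp
  [9,28): 19 bp
  [28,33): 5 bp
  [33,39): 6 bp
  [39,40): 1 bp
  [40,57): 17 bp
  [57,59): 2 bp
  [59,65): 6 bp
  [65,75): 10 bp
  [75,95): 20 bp
  [95,100): 5 bp
  [100,101): 1 bp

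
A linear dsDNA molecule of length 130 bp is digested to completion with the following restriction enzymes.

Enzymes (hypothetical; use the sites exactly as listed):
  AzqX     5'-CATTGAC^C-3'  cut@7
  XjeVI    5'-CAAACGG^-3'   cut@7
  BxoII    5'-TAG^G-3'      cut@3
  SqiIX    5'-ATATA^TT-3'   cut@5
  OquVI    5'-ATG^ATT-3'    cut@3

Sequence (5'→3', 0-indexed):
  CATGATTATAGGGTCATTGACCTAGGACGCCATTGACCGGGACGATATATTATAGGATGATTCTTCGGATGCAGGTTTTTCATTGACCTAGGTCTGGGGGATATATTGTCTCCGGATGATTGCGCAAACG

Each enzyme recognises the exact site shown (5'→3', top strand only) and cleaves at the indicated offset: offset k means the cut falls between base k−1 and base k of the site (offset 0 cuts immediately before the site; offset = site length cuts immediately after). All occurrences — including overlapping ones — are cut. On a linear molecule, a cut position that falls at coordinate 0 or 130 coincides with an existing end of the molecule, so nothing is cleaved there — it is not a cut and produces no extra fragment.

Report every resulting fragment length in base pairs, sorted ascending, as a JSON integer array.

[4,4,4,4,6,7,10,12,12,12,13,14,28]

Site scan:
  AzqX CATTGACC/7: at [14, 30, 80] ⇒ [21, 37, 87]
  XjeVI (CAAACGG, off=7): no sites
  BxoII TAGG/3: at [8, 22, 52, 88] ⇒ [11, 25, 55, 91]
  SqiIX ATATATT/5: at [44, 100] ⇒ [49, 105]
  OquVI ATGATT/3: at [1, 56, 115] ⇒ [4, 59, 118]

All cut coordinates (distinct, sorted): [4, 11, 21, 25, 37, 49, 55, 59, 87, 91, 105, 118]

Fragment lengths:
  [0,4): 4 bp
  [4,11): 7 bp
  [11,21): 10 bp
  [21,25): 4 bp
  [25,37): 12 bp
  [37,49): 12 bp
  [49,55): 6 bp
  [55,59): 4 bp
  [59,87): 28 bp
  [87,91): 4 bp
  [91,105): 14 bp
  [105,118): 13 bp
  [118,130): 12 bp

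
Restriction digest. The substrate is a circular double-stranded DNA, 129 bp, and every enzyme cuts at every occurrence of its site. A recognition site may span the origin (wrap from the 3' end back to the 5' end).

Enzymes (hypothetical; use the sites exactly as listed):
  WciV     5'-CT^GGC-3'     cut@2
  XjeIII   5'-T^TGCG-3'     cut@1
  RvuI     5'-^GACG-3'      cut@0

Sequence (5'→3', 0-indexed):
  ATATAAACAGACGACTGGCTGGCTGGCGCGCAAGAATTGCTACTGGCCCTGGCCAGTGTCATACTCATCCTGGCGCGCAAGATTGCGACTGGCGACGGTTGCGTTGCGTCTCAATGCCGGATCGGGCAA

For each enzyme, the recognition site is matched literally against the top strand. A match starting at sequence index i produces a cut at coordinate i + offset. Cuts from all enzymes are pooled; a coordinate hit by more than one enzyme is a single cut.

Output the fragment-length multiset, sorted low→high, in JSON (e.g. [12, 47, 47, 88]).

Site scan:
  WciV CTGGC/2: at [14, 18, 22, 42, 48, 69, 88] ⇒ [16, 20, 24, 44, 50, 71, 90]
  XjeIII TTGCG/1: at [82, 98, 103] ⇒ [83, 99, 104]
  RvuI GACG/0: at [9, 93] ⇒ [9, 93]

Pooled cuts: [9, 16, 20, 24, 44, 50, 71, 83, 90, 93, 99, 104]

Fragments:
  9→16: 7 bp
  16→20: 4 bp
  20→24: 4 bp
  24→44: 20 bp
  44→50: 6 bp
  50→71: 21 bp
  71→83: 12 bp
  83→90: 7 bp
  90→93: 3 bp
  93→99: 6 bp
  99→104: 5 bp
  104→9 (wrap): 129-104+9 = 34 bp

[3,4,4,5,6,6,7,7,12,20,21,34]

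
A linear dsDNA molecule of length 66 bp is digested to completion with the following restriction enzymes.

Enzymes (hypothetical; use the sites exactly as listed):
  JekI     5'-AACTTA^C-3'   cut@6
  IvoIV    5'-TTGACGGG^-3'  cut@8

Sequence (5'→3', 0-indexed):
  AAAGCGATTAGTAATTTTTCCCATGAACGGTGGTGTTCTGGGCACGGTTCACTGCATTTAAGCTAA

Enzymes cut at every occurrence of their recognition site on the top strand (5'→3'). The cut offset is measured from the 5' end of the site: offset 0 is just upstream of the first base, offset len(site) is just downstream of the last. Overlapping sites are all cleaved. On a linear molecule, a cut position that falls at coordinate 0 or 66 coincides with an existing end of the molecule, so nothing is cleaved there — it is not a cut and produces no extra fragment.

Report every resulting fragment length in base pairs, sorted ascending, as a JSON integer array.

[66]

Site scan:
  JekI (AACTTAC, off=6): no sites
  IvoIV (TTGACGGG, off=8): no sites

Pooled cuts: ∅

Fragments:
  no cuts → one linear fragment of 66 bp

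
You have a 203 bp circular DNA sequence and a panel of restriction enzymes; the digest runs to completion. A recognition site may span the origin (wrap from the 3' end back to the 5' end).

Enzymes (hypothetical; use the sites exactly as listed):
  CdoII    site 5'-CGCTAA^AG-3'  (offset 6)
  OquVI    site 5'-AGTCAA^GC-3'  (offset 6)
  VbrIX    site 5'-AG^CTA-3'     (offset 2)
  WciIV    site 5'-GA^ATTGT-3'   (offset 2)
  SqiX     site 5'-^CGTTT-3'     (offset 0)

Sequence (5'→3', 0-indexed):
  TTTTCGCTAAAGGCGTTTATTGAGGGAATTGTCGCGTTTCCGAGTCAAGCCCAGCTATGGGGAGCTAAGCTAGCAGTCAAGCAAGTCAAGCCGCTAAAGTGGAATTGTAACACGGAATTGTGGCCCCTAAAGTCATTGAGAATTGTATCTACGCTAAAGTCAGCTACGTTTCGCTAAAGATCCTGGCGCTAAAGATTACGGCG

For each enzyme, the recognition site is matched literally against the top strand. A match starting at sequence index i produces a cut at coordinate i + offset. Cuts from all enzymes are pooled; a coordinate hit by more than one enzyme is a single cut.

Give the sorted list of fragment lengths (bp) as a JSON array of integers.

[3,3,5,6,6,6,7,8,9,9,10,11,11,12,13,14,14,15,16,25]

Scan for sites:
  CdoII CGCTAAAG/6: at [4, 91, 151, 171, 186] ⇒ [10, 97, 157, 177, 192]
  OquVI AGTCAAGC/6: at [42, 74, 83] ⇒ [48, 80, 89]
  VbrIX AGCTA/2: at [52, 62, 67, 161] ⇒ [54, 64, 69, 163]
  WciIV GAATTGT/2: at [25, 101, 114, 139] ⇒ [27, 103, 116, 141]
  SqiX CGTTT/0: at [13, 34, 166, 201] ⇒ [13, 34, 166, 201]

All cut coordinates (distinct, sorted): [10, 13, 27, 34, 48, 54, 64, 69, 80, 89, 97, 103, 116, 141, 157, 163, 166, 177, 192, 201]

Fragments:
  10→13: 3 bp
  13→27: 14 bp
  27→34: 7 bp
  34→48: 14 bp
  48→54: 6 bp
  54→64: 10 bp
  64→69: 5 bp
  69→80: 11 bp
  80→89: 9 bp
  89→97: 8 bp
  97→103: 6 bp
  103→116: 13 bp
  116→141: 25 bp
  141→157: 16 bp
  157→163: 6 bp
  163→166: 3 bp
  166→177: 11 bp
  177→192: 15 bp
  192→201: 9 bp
  201→10 (wrap): 203-201+10 = 12 bp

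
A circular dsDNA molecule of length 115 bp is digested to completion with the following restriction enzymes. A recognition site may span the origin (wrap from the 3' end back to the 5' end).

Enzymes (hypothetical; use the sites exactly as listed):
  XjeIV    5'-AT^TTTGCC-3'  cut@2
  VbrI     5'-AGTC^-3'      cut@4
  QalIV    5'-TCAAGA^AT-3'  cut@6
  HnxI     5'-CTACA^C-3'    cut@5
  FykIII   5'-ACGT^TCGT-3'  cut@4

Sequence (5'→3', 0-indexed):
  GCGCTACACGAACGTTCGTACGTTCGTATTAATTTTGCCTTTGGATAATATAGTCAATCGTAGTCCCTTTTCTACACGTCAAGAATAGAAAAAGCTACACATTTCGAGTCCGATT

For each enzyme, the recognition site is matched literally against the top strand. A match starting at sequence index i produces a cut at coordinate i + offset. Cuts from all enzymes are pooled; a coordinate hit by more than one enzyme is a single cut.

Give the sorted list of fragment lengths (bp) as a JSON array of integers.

[7,8,8,10,10,11,11,13,15,22]

Site scan:
  XjeIV ATTTTGCC/2: at [31] ⇒ [33]
  VbrI AGTC/4: at [51, 61, 106] ⇒ [55, 65, 110]
  QalIV TCAAGAAT/6: at [78] ⇒ [84]
  HnxI CTACAC/5: at [3, 71, 94] ⇒ [8, 76, 99]
  FykIII ACGTTCGT/4: at [11, 19] ⇒ [15, 23]

Pooled cuts: [8, 15, 23, 33, 55, 65, 76, 84, 99, 110]

Fragments:
  8→15: 7 bp
  15→23: 8 bp
  23→33: 10 bp
  33→55: 22 bp
  55→65: 10 bp
  65→76: 11 bp
  76→84: 8 bp
  84→99: 15 bp
  99→110: 11 bp
  110→8 (wrap): 115-110+8 = 13 bp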